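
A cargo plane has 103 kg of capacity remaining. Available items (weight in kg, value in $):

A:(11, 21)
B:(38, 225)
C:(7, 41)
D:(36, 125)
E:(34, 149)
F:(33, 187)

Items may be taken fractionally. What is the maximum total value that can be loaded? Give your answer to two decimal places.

562.56

Sort by value per unit weight and fill in that order.
Order: B (225/38=5.92) > C (41/7=5.86) > F (187/33=5.67) > E (149/34=4.38) > D (125/36=3.47) > A (21/11=1.91)
Fill: take B (38 @ 225) → take C (7 @ 41) → take F (33 @ 187) → take 25/34 of E → 109.56; 103/103 used.
Total value = 562.56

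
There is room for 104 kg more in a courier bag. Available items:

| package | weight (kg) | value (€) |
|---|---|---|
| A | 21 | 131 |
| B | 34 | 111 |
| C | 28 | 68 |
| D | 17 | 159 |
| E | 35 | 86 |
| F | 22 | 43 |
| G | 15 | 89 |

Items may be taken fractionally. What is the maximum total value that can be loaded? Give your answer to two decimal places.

531.77

Ratios (sorted): D 9.35, A 6.24, G 5.93, B 3.26, E 2.46, C 2.43, F 1.95
take D (17 @ 159); take A (21 @ 131); take G (15 @ 89); take B (34 @ 111); take 17/35 of E → 41.77. Capacity used 104/104.
Total value = 531.77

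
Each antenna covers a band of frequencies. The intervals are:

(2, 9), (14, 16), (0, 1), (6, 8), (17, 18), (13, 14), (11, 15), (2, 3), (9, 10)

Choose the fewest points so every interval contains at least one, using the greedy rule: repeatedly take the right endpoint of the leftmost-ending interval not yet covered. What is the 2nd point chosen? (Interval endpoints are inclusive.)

Process intervals by earliest right end; each time one isn't hit yet, stab at its right endpoint.
By right end: [0,1]  [2,3]  [6,8]  [2,9]  [9,10]  [13,14]  [11,15]  [14,16]  [17,18]
[0,1] uncovered → point at 1; [2,3] uncovered → point at 3; [6,8] uncovered → point at 8; [9,10] uncovered → point at 10; [13,14] uncovered → point at 14; [17,18] uncovered → point at 18.
Points: 1, 3, 8, 10, 14, 18 (6 total).

3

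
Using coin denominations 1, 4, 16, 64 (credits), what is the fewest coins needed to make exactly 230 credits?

8

Greedy: take as many of the largest coin as possible, then repeat with the remainder.
230 = 3×64 + 2×16 + 1×4 + 2×1
Total coins = 3 + 2 + 1 + 2 = 8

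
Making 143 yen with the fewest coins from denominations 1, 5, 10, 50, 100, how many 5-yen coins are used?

143 − 1×100→43 − 4×10→3 − 3×1→0
Count of 5: 0

0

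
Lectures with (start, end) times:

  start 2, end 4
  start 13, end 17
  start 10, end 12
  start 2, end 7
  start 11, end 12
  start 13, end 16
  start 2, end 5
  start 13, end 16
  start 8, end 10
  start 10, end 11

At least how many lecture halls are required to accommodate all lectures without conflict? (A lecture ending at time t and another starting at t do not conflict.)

3

The answer is the maximum number of intervals overlapping at any instant.
starts: [2, 2, 2, 8, 10, 10, 11, 13, 13, 13]
ends:   [4, 5, 7, 10, 11, 12, 12, 16, 16, 17]
s2→1 s2→2 s2→3  — peak 3.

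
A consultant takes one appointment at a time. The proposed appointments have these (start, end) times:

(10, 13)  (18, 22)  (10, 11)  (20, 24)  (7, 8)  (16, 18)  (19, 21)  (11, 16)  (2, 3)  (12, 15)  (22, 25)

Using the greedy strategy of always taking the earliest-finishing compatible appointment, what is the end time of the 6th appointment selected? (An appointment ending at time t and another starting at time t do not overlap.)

Sorted by end: (2,3)  (7,8)  (10,11)  (10,13)  (12,15)  (11,16)  (16,18)  (19,21)  (18,22)  (20,24)  (22,25)
take (2,3); take (7,8); take (10,11); take (12,15); skip (11,16); take (16,18); take (19,21); skip (18,22); skip (20,24); take (22,25).
Selected: (2,3) (7,8) (10,11) (12,15) (16,18) (19,21) (22,25)

21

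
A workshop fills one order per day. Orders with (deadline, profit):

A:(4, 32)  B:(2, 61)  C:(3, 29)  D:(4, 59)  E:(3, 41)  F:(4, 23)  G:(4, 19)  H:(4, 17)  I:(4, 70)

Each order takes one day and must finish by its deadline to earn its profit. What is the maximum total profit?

231

By profit: I(d4,70), B(d2,61), D(d4,59), E(d3,41), A(d4,32), C(d3,29), F(d4,23), G(d4,19), H(d4,17)
I→slot 4; B→slot 2; D→slot 3; E→slot 1; A skipped; C skipped; F skipped; G skipped; H skipped.
Profit = 41 + 61 + 59 + 70 = 231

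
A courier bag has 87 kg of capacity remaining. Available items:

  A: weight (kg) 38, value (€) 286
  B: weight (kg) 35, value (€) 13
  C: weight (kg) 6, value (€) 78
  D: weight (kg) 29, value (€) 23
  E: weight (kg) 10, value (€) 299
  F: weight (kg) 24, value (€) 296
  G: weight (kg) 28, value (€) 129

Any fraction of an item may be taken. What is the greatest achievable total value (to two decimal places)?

1000.46

Order: E (299/10=29.90) > C (78/6=13.00) > F (296/24=12.33) > A (286/38=7.53) > G (129/28=4.61) > D (23/29=0.79) > B (13/35=0.37)
Fill: take E (10 @ 299) → take C (6 @ 78) → take F (24 @ 296) → take A (38 @ 286) → take 9/28 of G → 41.46; 87/87 used.
Total value = 1000.46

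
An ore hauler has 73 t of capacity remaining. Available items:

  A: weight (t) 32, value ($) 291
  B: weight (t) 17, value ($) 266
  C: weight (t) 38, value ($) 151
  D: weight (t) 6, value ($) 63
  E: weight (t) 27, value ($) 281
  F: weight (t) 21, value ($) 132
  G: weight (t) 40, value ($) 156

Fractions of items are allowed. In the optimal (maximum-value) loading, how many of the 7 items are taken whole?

Order: B (266/17=15.65) > D (63/6=10.50) > E (281/27=10.41) > A (291/32=9.09) > F (132/21=6.29) > C (151/38=3.97) > G (156/40=3.90)
Fill: take B (17 @ 266) → take D (6 @ 63) → take E (27 @ 281) → take 23/32 of A → 209.16; 73/73 used.
3 item(s) taken whole; one partial (take 23/32 of A).

3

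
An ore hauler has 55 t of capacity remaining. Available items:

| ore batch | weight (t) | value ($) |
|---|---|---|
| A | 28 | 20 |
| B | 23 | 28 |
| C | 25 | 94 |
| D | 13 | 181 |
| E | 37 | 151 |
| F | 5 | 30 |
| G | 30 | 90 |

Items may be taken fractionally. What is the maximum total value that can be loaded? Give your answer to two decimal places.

Greedy by value/weight ratio, highest first.
Ratios (sorted): D 13.92, F 6.00, E 4.08, C 3.76, G 3.00, B 1.22, A 0.71
take D (13 @ 181); take F (5 @ 30); take E (37 @ 151). Capacity used 55/55.
Total value = 362.00

362.00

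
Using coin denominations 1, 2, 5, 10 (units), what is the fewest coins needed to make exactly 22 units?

3

Greedy: take as many of the largest coin as possible, then repeat with the remainder.
22 − 2×10→2 − 1×2→0
Total coins = 2 + 1 = 3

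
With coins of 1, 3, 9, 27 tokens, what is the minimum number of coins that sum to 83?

5

Use the largest denomination that fits, subtract, and repeat.
83 = 3×27 + 2×1
Total coins = 3 + 2 = 5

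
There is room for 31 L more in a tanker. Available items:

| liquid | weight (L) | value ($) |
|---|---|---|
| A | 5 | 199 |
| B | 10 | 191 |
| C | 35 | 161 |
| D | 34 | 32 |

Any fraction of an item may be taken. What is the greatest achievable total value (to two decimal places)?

463.60

Greedy by value/weight ratio, highest first.
Ratios (sorted): A 39.80, B 19.10, C 4.60, D 0.94
take A (5 @ 199); take B (10 @ 191); take 16/35 of C → 73.60. Capacity used 31/31.
Total value = 463.60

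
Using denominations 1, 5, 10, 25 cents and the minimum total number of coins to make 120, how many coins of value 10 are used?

2

Greedy: take as many of the largest coin as possible, then repeat with the remainder.
120 − 4×25→20 − 2×10→0
Count of 10: 2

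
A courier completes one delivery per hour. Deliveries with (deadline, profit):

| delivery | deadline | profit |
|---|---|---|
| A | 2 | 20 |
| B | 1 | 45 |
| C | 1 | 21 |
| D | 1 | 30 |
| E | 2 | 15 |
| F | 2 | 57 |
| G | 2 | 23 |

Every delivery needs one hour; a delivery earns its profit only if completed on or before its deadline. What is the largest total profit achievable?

102

Profit order: F=57 B=45 D=30 G=23 C=21 A=20 E=15
Assign: F→slot 2, B→slot 1, D skipped, G skipped, C skipped, A skipped, E skipped.
Slots: [1:B] [2:F]
Profit = 45 + 57 = 102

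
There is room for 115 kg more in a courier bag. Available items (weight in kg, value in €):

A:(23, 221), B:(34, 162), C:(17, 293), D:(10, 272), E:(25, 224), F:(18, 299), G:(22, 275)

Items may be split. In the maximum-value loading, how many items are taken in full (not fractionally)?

Ratios (sorted): D 27.20, C 17.24, F 16.61, G 12.50, A 9.61, E 8.96, B 4.76
take D (10 @ 272); take C (17 @ 293); take F (18 @ 299); take G (22 @ 275); take A (23 @ 221); take E (25 @ 224). Capacity used 115/115.
6 item(s) taken whole.

6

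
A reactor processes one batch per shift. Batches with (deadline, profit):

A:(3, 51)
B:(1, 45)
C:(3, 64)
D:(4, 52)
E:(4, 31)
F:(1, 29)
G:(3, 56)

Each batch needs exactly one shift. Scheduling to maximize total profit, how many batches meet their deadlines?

4

Sort by profit descending; place each in the latest free slot ≤ its deadline.
By profit: C(d3,64), G(d3,56), D(d4,52), A(d3,51), B(d1,45), E(d4,31), F(d1,29)
C→slot 3; G→slot 2; D→slot 4; A→slot 1; B skipped; E skipped; F skipped.
4 of 7 scheduled.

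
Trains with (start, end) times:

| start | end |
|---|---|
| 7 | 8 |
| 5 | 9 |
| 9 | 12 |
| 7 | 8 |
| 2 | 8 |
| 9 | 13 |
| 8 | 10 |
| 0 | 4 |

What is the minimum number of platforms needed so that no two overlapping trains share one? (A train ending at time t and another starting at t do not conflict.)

Count concurrent intervals with a sweep; the peak is the room count.
Events (time:±→running): 0:+→1 2:+→2 4:-→1 5:+→2 7:+→3 7:+→4 … peak 4.

4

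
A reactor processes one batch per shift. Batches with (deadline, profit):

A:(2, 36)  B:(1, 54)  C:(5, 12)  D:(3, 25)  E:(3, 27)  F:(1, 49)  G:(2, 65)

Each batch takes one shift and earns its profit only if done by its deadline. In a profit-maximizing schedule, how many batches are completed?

Sort by profit descending; place each in the latest free slot ≤ its deadline.
By profit: G(d2,65), B(d1,54), F(d1,49), A(d2,36), E(d3,27), D(d3,25), C(d5,12)
G→slot 2; B→slot 1; F skipped; A skipped; E→slot 3; D skipped; C→slot 5.
4 of 7 scheduled.

4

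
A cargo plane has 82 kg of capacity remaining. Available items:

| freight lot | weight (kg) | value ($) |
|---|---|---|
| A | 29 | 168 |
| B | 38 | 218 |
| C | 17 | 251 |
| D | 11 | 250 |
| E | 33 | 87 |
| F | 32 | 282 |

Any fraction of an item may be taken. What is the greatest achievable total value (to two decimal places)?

910.45

Sort by value per unit weight and fill in that order.
Ratios (sorted): D 22.73, C 14.76, F 8.81, A 5.79, B 5.74, E 2.64
take D (11 @ 250); take C (17 @ 251); take F (32 @ 282); take 22/29 of A → 127.45. Capacity used 82/82.
Total value = 910.45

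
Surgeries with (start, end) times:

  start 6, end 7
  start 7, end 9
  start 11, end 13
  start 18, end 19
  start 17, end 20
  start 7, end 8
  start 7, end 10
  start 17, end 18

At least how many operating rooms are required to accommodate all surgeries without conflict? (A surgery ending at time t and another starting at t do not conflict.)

3

starts: [6, 7, 7, 7, 11, 17, 17, 18]
ends:   [7, 8, 9, 10, 13, 18, 19, 20]
s6→1 e7→0 s7→1 s7→2 s7→3  — peak 3.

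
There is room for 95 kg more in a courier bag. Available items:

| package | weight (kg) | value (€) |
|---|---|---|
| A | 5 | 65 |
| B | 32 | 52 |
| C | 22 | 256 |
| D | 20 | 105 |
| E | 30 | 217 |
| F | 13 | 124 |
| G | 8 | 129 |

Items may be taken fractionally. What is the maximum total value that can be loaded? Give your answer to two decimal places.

880.25

Greedy by value/weight ratio, highest first.
Ratios (sorted): G 16.12, A 13.00, C 11.64, F 9.54, E 7.23, D 5.25, B 1.62
take G (8 @ 129); take A (5 @ 65); take C (22 @ 256); take F (13 @ 124); take E (30 @ 217); take 17/20 of D → 89.25. Capacity used 95/95.
Total value = 880.25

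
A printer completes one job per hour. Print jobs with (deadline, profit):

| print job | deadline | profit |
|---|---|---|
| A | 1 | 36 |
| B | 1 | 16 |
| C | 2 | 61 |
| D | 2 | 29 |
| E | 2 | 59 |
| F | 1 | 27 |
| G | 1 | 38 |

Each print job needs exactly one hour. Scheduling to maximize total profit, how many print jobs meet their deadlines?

Profit order: C=61 E=59 G=38 A=36 D=29 F=27 B=16
Assign: C→slot 2, E→slot 1, G skipped, A skipped, D skipped, F skipped, B skipped.
Slots: [1:E] [2:C]
2 of 7 scheduled.

2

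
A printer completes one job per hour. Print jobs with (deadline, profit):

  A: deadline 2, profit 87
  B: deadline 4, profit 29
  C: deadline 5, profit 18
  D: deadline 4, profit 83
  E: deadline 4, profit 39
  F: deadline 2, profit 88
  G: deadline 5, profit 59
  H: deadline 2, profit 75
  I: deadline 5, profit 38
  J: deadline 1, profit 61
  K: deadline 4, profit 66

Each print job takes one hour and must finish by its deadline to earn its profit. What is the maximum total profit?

Sort by profit descending; place each in the latest free slot ≤ its deadline.
By profit: F(d2,88), A(d2,87), D(d4,83), H(d2,75), K(d4,66), J(d1,61), G(d5,59), E(d4,39), I(d5,38), B(d4,29), C(d5,18)
F→slot 2; A→slot 1; D→slot 4; H skipped; K→slot 3; J skipped; G→slot 5; E skipped; I skipped; B skipped; C skipped.
Profit = 87 + 88 + 66 + 83 + 59 = 383

383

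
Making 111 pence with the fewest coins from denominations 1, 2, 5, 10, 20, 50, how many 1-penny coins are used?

1

111 = 2×50 + 1×10 + 1×1
Count of 1: 1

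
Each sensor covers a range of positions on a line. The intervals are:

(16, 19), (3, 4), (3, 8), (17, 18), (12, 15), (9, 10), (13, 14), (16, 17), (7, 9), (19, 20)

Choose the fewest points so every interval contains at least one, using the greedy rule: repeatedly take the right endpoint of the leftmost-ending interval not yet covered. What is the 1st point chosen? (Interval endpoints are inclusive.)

4

Sort by right endpoint; whenever an interval is uncovered, place a point at its right end.
Sorted: [3,4] [3,8] [7,9] [9,10] [13,14] [12,15] [16,17] [17,18] [16,19] [19,20]
{[3,4],[3,8]} hit by 4; {[7,9],[9,10]} hit by 9; {[13,14],[12,15]} hit by 14; {[16,17],[17,18],[16,19]} hit by 17; {[19,20]} hit by 20.
Points: 4, 9, 14, 17, 20 (5 total).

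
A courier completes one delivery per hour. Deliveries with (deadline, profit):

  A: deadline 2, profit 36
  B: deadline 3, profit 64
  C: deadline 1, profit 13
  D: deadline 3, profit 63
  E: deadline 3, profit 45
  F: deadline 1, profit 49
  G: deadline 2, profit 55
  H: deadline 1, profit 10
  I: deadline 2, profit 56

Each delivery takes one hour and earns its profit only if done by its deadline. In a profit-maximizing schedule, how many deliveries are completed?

3

Take jobs in profit order; each goes to the latest open slot no later than its deadline.
Profit order: B=64 D=63 I=56 G=55 F=49 E=45 A=36 C=13 H=10
Assign: B→slot 3, D→slot 2, I→slot 1, G skipped, F skipped, E skipped, A skipped, C skipped, H skipped.
Slots: [1:I] [2:D] [3:B]
3 of 9 scheduled.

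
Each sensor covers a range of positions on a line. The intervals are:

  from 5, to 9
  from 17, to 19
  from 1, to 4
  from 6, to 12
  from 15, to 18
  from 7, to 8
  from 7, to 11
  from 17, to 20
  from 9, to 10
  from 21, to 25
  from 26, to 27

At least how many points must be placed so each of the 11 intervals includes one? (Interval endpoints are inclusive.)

Sort by right endpoint; whenever an interval is uncovered, place a point at its right end.
By right end: [1,4]  [7,8]  [5,9]  [9,10]  [7,11]  [6,12]  [15,18]  [17,19]  [17,20]  [21,25]  [26,27]
[1,4] uncovered → point at 4; [7,8] uncovered → point at 8; [9,10] uncovered → point at 10; [15,18] uncovered → point at 18; [21,25] uncovered → point at 25; [26,27] uncovered → point at 27.
Points: 4, 8, 10, 18, 25, 27 (6 total).

6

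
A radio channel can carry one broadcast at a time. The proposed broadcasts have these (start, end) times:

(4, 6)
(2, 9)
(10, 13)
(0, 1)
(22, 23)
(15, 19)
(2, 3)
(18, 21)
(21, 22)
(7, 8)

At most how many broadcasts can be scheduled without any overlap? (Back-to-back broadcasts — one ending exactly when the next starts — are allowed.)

Greedy by earliest finish: after sorting by end time, pick each interval compatible with the last pick.
Sorted by end: (0,1)  (2,3)  (4,6)  (7,8)  (2,9)  (10,13)  (15,19)  (18,21)  (21,22)  (22,23)
take (0,1); take (2,3); take (4,6); take (7,8); skip (2,9); take (10,13); take (15,19); take (21,22); take (22,23).
Selected 8 broadcasts.

8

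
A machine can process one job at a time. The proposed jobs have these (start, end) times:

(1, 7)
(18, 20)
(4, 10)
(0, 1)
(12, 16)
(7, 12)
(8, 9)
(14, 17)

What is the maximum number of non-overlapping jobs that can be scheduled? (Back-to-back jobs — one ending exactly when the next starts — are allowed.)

By end time: (0,1), (1,7), (8,9), (4,10), (7,12), (12,16), (14,17), (18,20).
Pick (0,1); next start ≥ 1 → (1,7); next start ≥ 7 → (8,9); next start ≥ 9 → (12,16); next start ≥ 16 → (18,20).
Selected 5 jobs.

5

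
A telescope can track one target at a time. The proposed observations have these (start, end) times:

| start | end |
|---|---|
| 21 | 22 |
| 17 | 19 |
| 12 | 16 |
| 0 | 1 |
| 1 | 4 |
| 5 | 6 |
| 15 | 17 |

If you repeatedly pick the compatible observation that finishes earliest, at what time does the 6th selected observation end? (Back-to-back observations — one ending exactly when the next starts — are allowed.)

22

By end time: (0,1), (1,4), (5,6), (12,16), (15,17), (17,19), (21,22).
Pick (0,1); next start ≥ 1 → (1,4); next start ≥ 4 → (5,6); next start ≥ 6 → (12,16); next start ≥ 16 → (17,19); next start ≥ 19 → (21,22).
Selected: (0,1) (1,4) (5,6) (12,16) (17,19) (21,22)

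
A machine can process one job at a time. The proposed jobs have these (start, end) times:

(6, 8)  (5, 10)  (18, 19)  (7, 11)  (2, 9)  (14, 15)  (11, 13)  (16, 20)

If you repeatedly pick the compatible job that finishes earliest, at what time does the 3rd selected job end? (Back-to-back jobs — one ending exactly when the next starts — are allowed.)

Greedy by earliest finish: after sorting by end time, pick each interval compatible with the last pick.
Sorted by end: (6,8)  (2,9)  (5,10)  (7,11)  (11,13)  (14,15)  (18,19)  (16,20)
take (6,8); skip (7,11); take (11,13); take (14,15); take (18,19); skip (16,20).
Selected: (6,8) (11,13) (14,15) (18,19)

15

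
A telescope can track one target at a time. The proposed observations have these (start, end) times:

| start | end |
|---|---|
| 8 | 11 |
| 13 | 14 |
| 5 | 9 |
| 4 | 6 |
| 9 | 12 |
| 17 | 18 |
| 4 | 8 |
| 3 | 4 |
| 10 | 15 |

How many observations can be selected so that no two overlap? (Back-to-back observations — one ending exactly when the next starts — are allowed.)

5

Sorted by end: (3,4)  (4,6)  (4,8)  (5,9)  (8,11)  (9,12)  (13,14)  (10,15)  (17,18)
take (3,4); take (4,6); take (8,11); skip (9,12); take (13,14); take (17,18).
Selected 5 observations.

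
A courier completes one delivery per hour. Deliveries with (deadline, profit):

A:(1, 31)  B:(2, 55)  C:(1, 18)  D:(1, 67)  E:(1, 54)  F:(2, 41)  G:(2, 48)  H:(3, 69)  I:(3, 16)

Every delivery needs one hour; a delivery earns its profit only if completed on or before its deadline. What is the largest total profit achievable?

191

By profit: H(d3,69), D(d1,67), B(d2,55), E(d1,54), G(d2,48), F(d2,41), A(d1,31), C(d1,18), I(d3,16)
H→slot 3; D→slot 1; B→slot 2; E skipped; G skipped; F skipped; A skipped; C skipped; I skipped.
Profit = 67 + 55 + 69 = 191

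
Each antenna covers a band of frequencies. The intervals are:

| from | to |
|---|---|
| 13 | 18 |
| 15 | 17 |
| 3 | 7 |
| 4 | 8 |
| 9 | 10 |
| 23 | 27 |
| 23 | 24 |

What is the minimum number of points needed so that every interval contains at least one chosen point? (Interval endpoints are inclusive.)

4

Process intervals by earliest right end; each time one isn't hit yet, stab at its right endpoint.
Sorted: [3,7] [4,8] [9,10] [15,17] [13,18] [23,24] [23,27]
{[3,7],[4,8]} hit by 7; {[9,10]} hit by 10; {[15,17],[13,18]} hit by 17; {[23,24],[23,27]} hit by 24.
Points: 7, 10, 17, 24 (4 total).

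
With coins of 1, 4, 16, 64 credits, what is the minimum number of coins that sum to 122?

8

Use the largest denomination that fits, subtract, and repeat.
122 = 1×64 + 3×16 + 2×4 + 2×1
Total coins = 1 + 3 + 2 + 2 = 8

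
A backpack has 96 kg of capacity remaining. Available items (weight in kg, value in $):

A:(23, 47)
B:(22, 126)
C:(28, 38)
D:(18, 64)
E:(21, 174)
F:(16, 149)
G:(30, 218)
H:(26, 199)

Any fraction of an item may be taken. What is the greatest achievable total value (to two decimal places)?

757.18

Sort by value per unit weight and fill in that order.
Order: F (149/16=9.31) > E (174/21=8.29) > H (199/26=7.65) > G (218/30=7.27) > B (126/22=5.73) > D (64/18=3.56) > A (47/23=2.04) > C (38/28=1.36)
Fill: take F (16 @ 149) → take E (21 @ 174) → take H (26 @ 199) → take G (30 @ 218) → take 3/22 of B → 17.18; 96/96 used.
Total value = 757.18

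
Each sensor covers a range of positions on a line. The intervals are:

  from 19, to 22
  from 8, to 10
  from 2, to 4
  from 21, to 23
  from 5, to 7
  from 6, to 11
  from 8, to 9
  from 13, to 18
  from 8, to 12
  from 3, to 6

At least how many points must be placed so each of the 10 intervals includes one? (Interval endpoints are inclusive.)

5

Process intervals by earliest right end; each time one isn't hit yet, stab at its right endpoint.
By right end: [2,4]  [3,6]  [5,7]  [8,9]  [8,10]  [6,11]  [8,12]  [13,18]  [19,22]  [21,23]
[2,4] uncovered → point at 4; [5,7] uncovered → point at 7; [8,9] uncovered → point at 9; [13,18] uncovered → point at 18; [19,22] uncovered → point at 22.
Points: 4, 7, 9, 18, 22 (5 total).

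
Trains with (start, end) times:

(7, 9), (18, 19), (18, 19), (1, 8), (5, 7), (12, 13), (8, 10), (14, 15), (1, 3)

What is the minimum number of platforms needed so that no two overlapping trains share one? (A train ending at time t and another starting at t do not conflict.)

The answer is the maximum number of intervals overlapping at any instant.
starts: [1, 1, 5, 7, 8, 12, 14, 18, 18]
ends:   [3, 7, 8, 9, 10, 13, 15, 19, 19]
s1→1 s1→2  — peak 2.

2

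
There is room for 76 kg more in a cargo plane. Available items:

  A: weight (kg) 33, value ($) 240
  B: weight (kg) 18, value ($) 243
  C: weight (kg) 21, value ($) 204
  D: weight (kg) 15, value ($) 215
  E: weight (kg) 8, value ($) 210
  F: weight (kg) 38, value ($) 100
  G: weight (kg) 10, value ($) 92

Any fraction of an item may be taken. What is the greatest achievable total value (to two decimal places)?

Greedy by value/weight ratio, highest first.
Order: E (210/8=26.25) > D (215/15=14.33) > B (243/18=13.50) > C (204/21=9.71) > G (92/10=9.20) > A (240/33=7.27) > F (100/38=2.63)
Fill: take E (8 @ 210) → take D (15 @ 215) → take B (18 @ 243) → take C (21 @ 204) → take G (10 @ 92) → take 4/33 of A → 29.09; 76/76 used.
Total value = 993.09

993.09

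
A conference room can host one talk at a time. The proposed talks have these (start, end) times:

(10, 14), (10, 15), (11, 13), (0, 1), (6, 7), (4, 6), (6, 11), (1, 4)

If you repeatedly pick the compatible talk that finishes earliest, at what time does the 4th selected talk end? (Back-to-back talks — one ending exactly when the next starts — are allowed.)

Sorted by end: (0,1)  (1,4)  (4,6)  (6,7)  (6,11)  (11,13)  (10,14)  (10,15)
take (0,1); take (1,4); take (4,6); take (6,7); take (11,13).
Selected: (0,1) (1,4) (4,6) (6,7) (11,13)

7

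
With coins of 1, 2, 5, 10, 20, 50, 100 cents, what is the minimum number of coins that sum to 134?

5

134 − 1×100→34 − 1×20→14 − 1×10→4 − 2×2→0
Total coins = 1 + 1 + 1 + 2 = 5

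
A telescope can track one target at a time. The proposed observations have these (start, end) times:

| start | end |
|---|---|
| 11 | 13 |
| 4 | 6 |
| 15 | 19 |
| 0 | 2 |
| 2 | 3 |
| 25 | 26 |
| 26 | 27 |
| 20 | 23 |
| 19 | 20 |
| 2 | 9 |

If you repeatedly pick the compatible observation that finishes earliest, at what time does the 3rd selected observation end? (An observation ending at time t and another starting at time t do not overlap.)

Sorted by end: (0,2)  (2,3)  (4,6)  (2,9)  (11,13)  (15,19)  (19,20)  (20,23)  (25,26)  (26,27)
take (0,2); take (2,3); take (4,6); take (11,13); take (15,19); take (19,20); take (20,23); take (25,26); take (26,27).
Selected: (0,2) (2,3) (4,6) (11,13) (15,19) (19,20) (20,23) (25,26) (26,27)

6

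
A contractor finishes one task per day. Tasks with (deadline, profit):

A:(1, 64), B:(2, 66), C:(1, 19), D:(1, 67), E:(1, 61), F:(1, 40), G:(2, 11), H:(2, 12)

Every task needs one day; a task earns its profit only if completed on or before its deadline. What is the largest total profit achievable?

133

By profit: D(d1,67), B(d2,66), A(d1,64), E(d1,61), F(d1,40), C(d1,19), H(d2,12), G(d2,11)
D→slot 1; B→slot 2; A skipped; E skipped; F skipped; C skipped; H skipped; G skipped.
Profit = 67 + 66 = 133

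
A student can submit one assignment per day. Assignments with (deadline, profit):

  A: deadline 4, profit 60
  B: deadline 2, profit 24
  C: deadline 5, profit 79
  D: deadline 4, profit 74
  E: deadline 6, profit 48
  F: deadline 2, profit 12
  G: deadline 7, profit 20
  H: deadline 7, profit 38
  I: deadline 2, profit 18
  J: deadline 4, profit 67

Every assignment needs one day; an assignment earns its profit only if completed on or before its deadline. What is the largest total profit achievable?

Take jobs in profit order; each goes to the latest open slot no later than its deadline.
By profit: C(d5,79), D(d4,74), J(d4,67), A(d4,60), E(d6,48), H(d7,38), B(d2,24), G(d7,20), I(d2,18), F(d2,12)
C→slot 5; D→slot 4; J→slot 3; A→slot 2; E→slot 6; H→slot 7; B→slot 1; G skipped; I skipped; F skipped.
Profit = 24 + 60 + 67 + 74 + 79 + 48 + 38 = 390

390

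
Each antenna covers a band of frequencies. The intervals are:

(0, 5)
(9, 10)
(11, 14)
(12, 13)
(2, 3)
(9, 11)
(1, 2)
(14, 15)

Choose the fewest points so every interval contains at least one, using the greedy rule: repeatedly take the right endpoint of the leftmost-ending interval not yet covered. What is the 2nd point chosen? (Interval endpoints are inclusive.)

By right end: [1,2]  [2,3]  [0,5]  [9,10]  [9,11]  [12,13]  [11,14]  [14,15]
[1,2] uncovered → point at 2; [9,10] uncovered → point at 10; [12,13] uncovered → point at 13; [14,15] uncovered → point at 15.
Points: 2, 10, 13, 15 (4 total).

10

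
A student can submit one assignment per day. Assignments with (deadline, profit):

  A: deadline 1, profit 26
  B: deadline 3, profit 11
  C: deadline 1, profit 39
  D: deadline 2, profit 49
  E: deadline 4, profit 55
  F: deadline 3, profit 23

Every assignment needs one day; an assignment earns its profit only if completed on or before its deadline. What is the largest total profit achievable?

166

By profit: E(d4,55), D(d2,49), C(d1,39), A(d1,26), F(d3,23), B(d3,11)
E→slot 4; D→slot 2; C→slot 1; A skipped; F→slot 3; B skipped.
Profit = 39 + 49 + 23 + 55 = 166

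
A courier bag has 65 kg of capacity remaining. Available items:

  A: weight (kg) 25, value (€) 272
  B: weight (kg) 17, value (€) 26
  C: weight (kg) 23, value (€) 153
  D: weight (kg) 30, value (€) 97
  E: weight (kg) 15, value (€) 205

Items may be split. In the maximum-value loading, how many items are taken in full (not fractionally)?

3

Order: E (205/15=13.67) > A (272/25=10.88) > C (153/23=6.65) > D (97/30=3.23) > B (26/17=1.53)
Fill: take E (15 @ 205) → take A (25 @ 272) → take C (23 @ 153) → take 2/30 of D → 6.47; 65/65 used.
3 item(s) taken whole; one partial (take 2/30 of D).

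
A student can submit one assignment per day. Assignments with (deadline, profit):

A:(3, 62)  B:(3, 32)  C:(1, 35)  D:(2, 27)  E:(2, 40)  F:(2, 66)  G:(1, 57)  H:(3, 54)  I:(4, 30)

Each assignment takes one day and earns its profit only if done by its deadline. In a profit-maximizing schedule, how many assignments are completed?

Profit order: F=66 A=62 G=57 H=54 E=40 C=35 B=32 I=30 D=27
Assign: F→slot 2, A→slot 3, G→slot 1, H skipped, E skipped, C skipped, B skipped, I→slot 4, D skipped.
Slots: [1:G] [2:F] [3:A] [4:I]
4 of 9 scheduled.

4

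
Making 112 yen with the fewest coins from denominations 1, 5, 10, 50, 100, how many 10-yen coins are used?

1

Use the largest denomination that fits, subtract, and repeat.
112 − 1×100→12 − 1×10→2 − 2×1→0
Count of 10: 1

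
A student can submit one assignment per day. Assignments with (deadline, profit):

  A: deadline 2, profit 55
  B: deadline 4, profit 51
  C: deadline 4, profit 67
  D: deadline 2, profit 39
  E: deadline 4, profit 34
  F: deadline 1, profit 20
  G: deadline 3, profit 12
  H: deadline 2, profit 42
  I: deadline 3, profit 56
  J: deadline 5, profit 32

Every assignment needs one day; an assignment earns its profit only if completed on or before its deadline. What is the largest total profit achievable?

261

Take jobs in profit order; each goes to the latest open slot no later than its deadline.
Profit order: C=67 I=56 A=55 B=51 H=42 D=39 E=34 J=32 F=20 G=12
Assign: C→slot 4, I→slot 3, A→slot 2, B→slot 1, H skipped, D skipped, E skipped, J→slot 5, F skipped, G skipped.
Slots: [1:B] [2:A] [3:I] [4:C] [5:J]
Profit = 51 + 55 + 56 + 67 + 32 = 261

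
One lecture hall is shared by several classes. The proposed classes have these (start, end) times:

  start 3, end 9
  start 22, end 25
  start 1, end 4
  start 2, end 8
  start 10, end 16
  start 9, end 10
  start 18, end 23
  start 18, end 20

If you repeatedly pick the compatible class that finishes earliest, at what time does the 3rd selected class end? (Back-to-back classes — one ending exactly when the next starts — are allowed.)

Greedy by earliest finish: after sorting by end time, pick each interval compatible with the last pick.
Sorted by end: (1,4)  (2,8)  (3,9)  (9,10)  (10,16)  (18,20)  (18,23)  (22,25)
take (1,4); skip (3,9); take (9,10); take (10,16); take (18,20); take (22,25).
Selected: (1,4) (9,10) (10,16) (18,20) (22,25)

16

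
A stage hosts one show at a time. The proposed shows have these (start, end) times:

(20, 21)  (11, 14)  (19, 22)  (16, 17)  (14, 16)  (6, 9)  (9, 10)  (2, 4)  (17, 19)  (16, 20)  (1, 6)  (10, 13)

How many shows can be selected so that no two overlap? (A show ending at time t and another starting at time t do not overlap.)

8

By end time: (2,4), (1,6), (6,9), (9,10), (10,13), (11,14), (14,16), (16,17), (17,19), (16,20), (20,21), (19,22).
Pick (2,4); next start ≥ 4 → (6,9); next start ≥ 9 → (9,10); next start ≥ 10 → (10,13); next start ≥ 13 → (14,16); next start ≥ 16 → (16,17); next start ≥ 17 → (17,19); next start ≥ 19 → (20,21).
Selected 8 shows.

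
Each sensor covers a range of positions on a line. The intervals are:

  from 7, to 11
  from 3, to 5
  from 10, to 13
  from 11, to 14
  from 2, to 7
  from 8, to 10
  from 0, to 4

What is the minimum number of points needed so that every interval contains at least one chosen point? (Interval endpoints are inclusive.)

3

Sort by right endpoint; whenever an interval is uncovered, place a point at its right end.
Sorted: [0,4] [3,5] [2,7] [8,10] [7,11] [10,13] [11,14]
{[0,4],[3,5],[2,7]} hit by 4; {[8,10],[7,11],[10,13]} hit by 10; {[11,14]} hit by 14.
Points: 4, 10, 14 (3 total).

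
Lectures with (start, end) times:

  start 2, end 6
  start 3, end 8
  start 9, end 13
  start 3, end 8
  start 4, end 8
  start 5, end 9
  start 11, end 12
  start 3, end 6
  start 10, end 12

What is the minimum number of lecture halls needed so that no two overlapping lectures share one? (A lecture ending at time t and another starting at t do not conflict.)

The answer is the maximum number of intervals overlapping at any instant.
Events (time:±→running): 2:+→1 3:+→2 3:+→3 3:+→4 4:+→5 5:+→6 … peak 6.

6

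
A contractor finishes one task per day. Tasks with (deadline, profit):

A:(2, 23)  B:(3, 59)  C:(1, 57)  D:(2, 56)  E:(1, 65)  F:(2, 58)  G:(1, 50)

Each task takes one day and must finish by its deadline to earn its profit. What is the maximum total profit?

Sort by profit descending; place each in the latest free slot ≤ its deadline.
By profit: E(d1,65), B(d3,59), F(d2,58), C(d1,57), D(d2,56), G(d1,50), A(d2,23)
E→slot 1; B→slot 3; F→slot 2; C skipped; D skipped; G skipped; A skipped.
Profit = 65 + 58 + 59 = 182

182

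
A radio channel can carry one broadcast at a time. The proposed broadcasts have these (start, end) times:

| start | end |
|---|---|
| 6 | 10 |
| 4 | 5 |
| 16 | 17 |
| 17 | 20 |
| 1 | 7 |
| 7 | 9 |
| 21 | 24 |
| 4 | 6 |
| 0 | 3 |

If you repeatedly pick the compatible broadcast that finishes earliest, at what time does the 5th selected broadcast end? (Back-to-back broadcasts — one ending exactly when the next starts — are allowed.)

Order by finish time; keep every interval that doesn't clash with the previous kept one.
Sorted by end: (0,3)  (4,5)  (4,6)  (1,7)  (7,9)  (6,10)  (16,17)  (17,20)  (21,24)
take (0,3); take (4,5); skip (1,7); take (7,9); skip (6,10); take (16,17); take (17,20); take (21,24).
Selected: (0,3) (4,5) (7,9) (16,17) (17,20) (21,24)

20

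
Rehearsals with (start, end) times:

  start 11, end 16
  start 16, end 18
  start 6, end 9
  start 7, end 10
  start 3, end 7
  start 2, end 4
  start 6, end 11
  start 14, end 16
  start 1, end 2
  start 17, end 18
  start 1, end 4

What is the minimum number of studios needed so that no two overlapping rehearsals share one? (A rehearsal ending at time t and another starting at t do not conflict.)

3

Events (time:±→running): 1:+→1 1:+→2 2:-→1 2:+→2 3:+→3 … peak 3.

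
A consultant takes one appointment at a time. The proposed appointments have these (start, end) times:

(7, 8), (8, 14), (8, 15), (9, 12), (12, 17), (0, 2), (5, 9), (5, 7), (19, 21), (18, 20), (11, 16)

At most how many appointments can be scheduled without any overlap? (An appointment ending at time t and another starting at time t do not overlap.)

6

By end time: (0,2), (5,7), (7,8), (5,9), (9,12), (8,14), (8,15), (11,16), (12,17), (18,20), (19,21).
Pick (0,2); next start ≥ 2 → (5,7); next start ≥ 7 → (7,8); next start ≥ 8 → (9,12); next start ≥ 12 → (12,17); next start ≥ 17 → (18,20).
Selected 6 appointments.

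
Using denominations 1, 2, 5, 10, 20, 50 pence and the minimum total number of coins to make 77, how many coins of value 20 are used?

1

Use the largest denomination that fits, subtract, and repeat.
77 = 1×50 + 1×20 + 1×5 + 1×2
Count of 20: 1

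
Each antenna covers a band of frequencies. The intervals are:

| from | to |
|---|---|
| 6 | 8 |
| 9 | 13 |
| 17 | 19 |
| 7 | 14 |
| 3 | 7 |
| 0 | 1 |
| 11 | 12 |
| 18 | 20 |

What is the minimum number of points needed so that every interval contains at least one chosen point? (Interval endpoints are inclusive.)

4

Process intervals by earliest right end; each time one isn't hit yet, stab at its right endpoint.
By right end: [0,1]  [3,7]  [6,8]  [11,12]  [9,13]  [7,14]  [17,19]  [18,20]
[0,1] uncovered → point at 1; [3,7] uncovered → point at 7; [11,12] uncovered → point at 12; [17,19] uncovered → point at 19.
Points: 1, 7, 12, 19 (4 total).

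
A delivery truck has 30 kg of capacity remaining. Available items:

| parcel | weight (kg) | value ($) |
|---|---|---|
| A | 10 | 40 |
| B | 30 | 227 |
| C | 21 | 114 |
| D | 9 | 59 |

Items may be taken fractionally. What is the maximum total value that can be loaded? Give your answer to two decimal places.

227.00

Order: B (227/30=7.57) > D (59/9=6.56) > C (114/21=5.43) > A (40/10=4.00)
Fill: take B (30 @ 227); 30/30 used.
Total value = 227.00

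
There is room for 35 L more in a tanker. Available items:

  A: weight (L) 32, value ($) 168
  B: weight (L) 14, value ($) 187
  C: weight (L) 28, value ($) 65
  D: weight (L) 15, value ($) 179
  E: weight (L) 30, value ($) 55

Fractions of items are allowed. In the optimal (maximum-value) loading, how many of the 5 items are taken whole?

Order: B (187/14=13.36) > D (179/15=11.93) > A (168/32=5.25) > C (65/28=2.32) > E (55/30=1.83)
Fill: take B (14 @ 187) → take D (15 @ 179) → take 6/32 of A → 31.50; 35/35 used.
2 item(s) taken whole; one partial (take 6/32 of A).

2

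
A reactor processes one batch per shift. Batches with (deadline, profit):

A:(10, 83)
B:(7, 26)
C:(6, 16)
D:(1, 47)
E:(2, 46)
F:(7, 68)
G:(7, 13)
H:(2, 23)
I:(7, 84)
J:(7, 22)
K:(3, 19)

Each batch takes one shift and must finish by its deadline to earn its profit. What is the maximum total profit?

395

By profit: I(d7,84), A(d10,83), F(d7,68), D(d1,47), E(d2,46), B(d7,26), H(d2,23), J(d7,22), K(d3,19), C(d6,16), G(d7,13)
I→slot 7; A→slot 10; F→slot 6; D→slot 1; E→slot 2; B→slot 5; H skipped; J→slot 4; K→slot 3; C skipped; G skipped.
Profit = 47 + 46 + 19 + 22 + 26 + 68 + 84 + 83 = 395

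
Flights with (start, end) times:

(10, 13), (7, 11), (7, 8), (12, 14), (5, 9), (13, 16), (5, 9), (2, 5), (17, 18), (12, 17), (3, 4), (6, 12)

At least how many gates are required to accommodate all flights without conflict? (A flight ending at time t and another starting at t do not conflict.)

5

Events (time:±→running): 2:+→1 3:+→2 4:-→1 5:-→0 5:+→1 5:+→2 6:+→3 7:+→4 7:+→5 … peak 5.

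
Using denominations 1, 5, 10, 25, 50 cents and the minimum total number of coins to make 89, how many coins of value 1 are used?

89 = 1×50 + 1×25 + 1×10 + 4×1
Count of 1: 4

4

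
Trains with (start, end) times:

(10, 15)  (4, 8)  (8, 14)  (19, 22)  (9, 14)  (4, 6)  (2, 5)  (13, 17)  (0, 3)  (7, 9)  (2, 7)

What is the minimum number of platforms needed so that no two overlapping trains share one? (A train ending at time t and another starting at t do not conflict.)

4

Events (time:±→running): 0:+→1 2:+→2 2:+→3 3:-→2 4:+→3 4:+→4 … peak 4.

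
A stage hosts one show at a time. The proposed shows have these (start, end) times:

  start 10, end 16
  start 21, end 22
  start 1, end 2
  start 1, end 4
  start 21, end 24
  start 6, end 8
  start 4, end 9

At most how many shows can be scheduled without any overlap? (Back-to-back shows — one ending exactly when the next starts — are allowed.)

Greedy by earliest finish: after sorting by end time, pick each interval compatible with the last pick.
Sorted by end: (1,2)  (1,4)  (6,8)  (4,9)  (10,16)  (21,22)  (21,24)
take (1,2); take (6,8); take (10,16); take (21,22); skip (21,24).
Selected 4 shows.

4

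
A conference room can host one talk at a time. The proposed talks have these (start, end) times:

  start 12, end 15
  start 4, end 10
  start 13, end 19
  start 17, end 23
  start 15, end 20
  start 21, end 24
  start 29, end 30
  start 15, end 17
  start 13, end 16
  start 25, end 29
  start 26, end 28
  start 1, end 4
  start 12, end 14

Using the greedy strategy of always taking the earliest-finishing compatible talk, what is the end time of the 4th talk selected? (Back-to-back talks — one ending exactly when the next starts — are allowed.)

Order by finish time; keep every interval that doesn't clash with the previous kept one.
Sorted by end: (1,4)  (4,10)  (12,14)  (12,15)  (13,16)  (15,17)  (13,19)  (15,20)  (17,23)  (21,24)  (26,28)  (25,29)  (29,30)
take (1,4); take (4,10); take (12,14); take (15,17); skip (15,20); take (17,23); take (26,28); take (29,30).
Selected: (1,4) (4,10) (12,14) (15,17) (17,23) (26,28) (29,30)

17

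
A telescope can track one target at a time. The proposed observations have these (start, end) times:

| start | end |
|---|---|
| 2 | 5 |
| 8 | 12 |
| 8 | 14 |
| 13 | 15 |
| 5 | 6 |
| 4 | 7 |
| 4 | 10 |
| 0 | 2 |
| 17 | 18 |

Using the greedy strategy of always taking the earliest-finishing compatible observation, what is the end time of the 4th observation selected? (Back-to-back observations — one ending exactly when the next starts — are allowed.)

Sorted by end: (0,2)  (2,5)  (5,6)  (4,7)  (4,10)  (8,12)  (8,14)  (13,15)  (17,18)
take (0,2); take (2,5); take (5,6); skip (4,7); skip (4,10); take (8,12); take (13,15); take (17,18).
Selected: (0,2) (2,5) (5,6) (8,12) (13,15) (17,18)

12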